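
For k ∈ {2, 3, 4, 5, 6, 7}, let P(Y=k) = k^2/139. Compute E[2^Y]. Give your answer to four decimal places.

E[2^Y] = Σ 2^y·P(Y=y)
 = 4·4/139 + 8·9/139 + 16·16/139 + 32·25/139 + 64·36/139 + 128·49/139
 = 16/139 + 72/139 + 256/139 + 800/139 + 2304/139 + 6272/139
 = 9720/139

69.9281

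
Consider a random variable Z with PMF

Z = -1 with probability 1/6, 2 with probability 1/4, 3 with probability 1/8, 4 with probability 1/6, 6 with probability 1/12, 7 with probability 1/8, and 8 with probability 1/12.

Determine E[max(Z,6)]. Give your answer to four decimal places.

E[max(Z,6)] = Σ max(z,6)·P(Z=z)
 = 6·1/6 + 6·1/4 + 6·1/8 + 6·1/6 + 6·1/12 + 7·1/8 + 8·1/12
 = 1 + 3/2 + 3/4 + 1 + 1/2 + 7/8 + 2/3
 = 151/24

6.2917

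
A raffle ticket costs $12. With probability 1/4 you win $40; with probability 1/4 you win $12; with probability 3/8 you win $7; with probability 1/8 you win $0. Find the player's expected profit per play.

E[payout] = 40·1/4 + 12·1/4 + 7·3/8 + 0·1/8
 = 10 + 3 + 21/8 + 0
 = 125/8
Net = 125/8 - 12 = 29/8

3.625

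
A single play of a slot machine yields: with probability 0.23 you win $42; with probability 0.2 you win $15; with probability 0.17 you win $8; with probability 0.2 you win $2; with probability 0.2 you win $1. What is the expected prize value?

E[payout] = 42·0.23 + 15·0.2 + 8·0.17 + 2·0.2 + 1·0.2
 = 9.66 + 3 + 1.36 + 0.4 + 0.2
 = 14.62

14.62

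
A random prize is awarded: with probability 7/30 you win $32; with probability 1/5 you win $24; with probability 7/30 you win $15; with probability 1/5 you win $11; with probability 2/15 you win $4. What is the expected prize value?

E[payout] = 32·7/30 + 24·1/5 + 15·7/30 + 11·1/5 + 4·2/15
 = 112/15 + 24/5 + 7/2 + 11/5 + 8/15
 = 37/2

18.5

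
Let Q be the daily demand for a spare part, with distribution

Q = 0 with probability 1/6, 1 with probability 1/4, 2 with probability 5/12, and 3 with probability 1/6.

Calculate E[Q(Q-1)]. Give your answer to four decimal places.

E[Q(Q-1)] = Σ q(q-1)·P(Q=q)
 = 0·1/6 + 0·1/4 + 2·5/12 + 6·1/6
 = 0 + 0 + 5/6 + 1
 = 11/6

1.8333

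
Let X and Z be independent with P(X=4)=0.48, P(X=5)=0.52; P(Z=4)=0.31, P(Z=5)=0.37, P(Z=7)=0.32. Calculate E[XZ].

24.0916

E[XZ] = Σ_x Σ_z xz · P(X=x)P(Z=z)
 = 16·0.1488 + 20·0.1776 + 28·0.1536 + 20·0.1612 + 25·0.1924 + 35·0.1664
 = 2.3808 + 3.552 + 4.3008 + 3.224 + 4.81 + 5.824
 = 24.0916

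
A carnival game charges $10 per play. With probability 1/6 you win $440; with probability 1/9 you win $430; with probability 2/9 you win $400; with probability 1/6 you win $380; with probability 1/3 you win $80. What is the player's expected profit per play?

290

E[payout] = 440·1/6 + 430·1/9 + 400·2/9 + 380·1/6 + 80·1/3
 = 220/3 + 430/9 + 800/9 + 190/3 + 80/3
 = 300
Net = 300 - 10 = 290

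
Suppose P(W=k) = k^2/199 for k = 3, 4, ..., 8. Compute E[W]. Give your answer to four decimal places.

E[W] = Σ w·P(W=w)
 = 3·9/199 + 4·16/199 + 5·25/199 + 6·36/199 + 7·49/199 + 8·64/199
 = 27/199 + 64/199 + 125/199 + 216/199 + 343/199 + 512/199
 = 1287/199

6.4673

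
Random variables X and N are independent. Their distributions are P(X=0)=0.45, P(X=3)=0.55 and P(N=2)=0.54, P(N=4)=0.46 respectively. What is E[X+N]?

4.57

E[X+N] = Σ_x Σ_n (x+n) · P(X=x)P(N=n)
 = 2·0.243 + 4·0.207 + 5·0.297 + 7·0.253
 = 0.486 + 0.828 + 1.485 + 1.771
 = 4.57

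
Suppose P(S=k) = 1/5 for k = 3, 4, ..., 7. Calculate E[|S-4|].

E[|S-4|] = Σ |s-4|·P(S=s)
 = 1·1/5 + 0·1/5 + 1·1/5 + 2·1/5 + 3·1/5
 = 1/5 + 0 + 1/5 + 2/5 + 3/5
 = 7/5

1.4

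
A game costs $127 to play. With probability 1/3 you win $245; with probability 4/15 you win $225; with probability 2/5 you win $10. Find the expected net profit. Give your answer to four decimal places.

18.6667

E[payout] = 245·1/3 + 225·4/15 + 10·2/5
 = 245/3 + 60 + 4
 = 437/3
Net = 437/3 - 127 = 56/3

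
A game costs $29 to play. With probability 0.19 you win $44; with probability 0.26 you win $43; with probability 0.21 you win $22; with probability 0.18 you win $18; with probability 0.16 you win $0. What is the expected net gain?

E[payout] = 44·0.19 + 43·0.26 + 22·0.21 + 18·0.18 + 0·0.16
 = 8.36 + 11.18 + 4.62 + 3.24 + 0
 = 27.4
Net = 27.4 - 29 = -1.6

-1.6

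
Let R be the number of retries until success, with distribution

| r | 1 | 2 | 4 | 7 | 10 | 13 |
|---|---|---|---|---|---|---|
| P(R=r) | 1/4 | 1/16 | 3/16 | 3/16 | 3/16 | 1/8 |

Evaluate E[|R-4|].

3.6875

E[|R-4|] = Σ |r-4|·P(R=r)
 = 3·1/4 + 2·1/16 + 0·3/16 + 3·3/16 + 6·3/16 + 9·1/8
 = 3/4 + 1/8 + 0 + 9/16 + 9/8 + 9/8
 = 59/16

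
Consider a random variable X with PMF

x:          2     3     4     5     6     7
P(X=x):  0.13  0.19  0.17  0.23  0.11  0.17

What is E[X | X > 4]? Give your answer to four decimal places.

5.8824

P(X > 4) = 0.23 + 0.11 + 0.17 = 0.51.
E[X | X > 4] = [5·0.23 + 6·0.11 + 7·0.17] / 0.51
 = 3 / 0.51
 = 100/17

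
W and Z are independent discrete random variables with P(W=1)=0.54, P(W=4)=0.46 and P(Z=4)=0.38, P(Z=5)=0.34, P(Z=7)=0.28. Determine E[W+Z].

E[W+Z] = Σ_w Σ_z (w+z) · P(W=w)P(Z=z)
 = 5·0.2052 + 6·0.1836 + 8·0.1512 + 8·0.1748 + 9·0.1564 + 11·0.1288
 = 1.026 + 1.1016 + 1.2096 + 1.3984 + 1.4076 + 1.4168
 = 7.56

7.56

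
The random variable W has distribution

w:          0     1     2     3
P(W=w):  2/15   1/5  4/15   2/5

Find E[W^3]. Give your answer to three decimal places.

E[W^3] = Σ w^3·P(W=w)
 = 0·2/15 + 1·1/5 + 8·4/15 + 27·2/5
 = 0 + 1/5 + 32/15 + 54/5
 = 197/15

13.133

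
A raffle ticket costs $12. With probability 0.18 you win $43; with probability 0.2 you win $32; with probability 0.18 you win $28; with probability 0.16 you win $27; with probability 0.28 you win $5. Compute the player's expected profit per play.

E[payout] = 43·0.18 + 32·0.2 + 28·0.18 + 27·0.16 + 5·0.28
 = 7.74 + 6.4 + 5.04 + 4.32 + 1.4
 = 24.9
Net = 24.9 - 12 = 12.9

12.9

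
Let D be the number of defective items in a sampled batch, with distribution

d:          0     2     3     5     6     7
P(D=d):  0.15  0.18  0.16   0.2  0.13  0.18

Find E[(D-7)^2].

15.34

E[(D-7)^2] = Σ (d-7)^2·P(D=d)
 = 49·0.15 + 25·0.18 + 16·0.16 + 4·0.2 + 1·0.13 + 0·0.18
 = 7.35 + 4.5 + 2.56 + 0.8 + 0.13 + 0
 = 15.34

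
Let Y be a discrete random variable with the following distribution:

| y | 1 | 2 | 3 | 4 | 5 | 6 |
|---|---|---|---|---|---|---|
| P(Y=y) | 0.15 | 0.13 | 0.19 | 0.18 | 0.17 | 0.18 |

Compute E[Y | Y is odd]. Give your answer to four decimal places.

P(Y is odd) = 0.15 + 0.19 + 0.17 = 0.51.
E[Y | Y is odd] = [1·0.15 + 3·0.19 + 5·0.17] / 0.51
 = 1.57 / 0.51
 = 157/51

3.0784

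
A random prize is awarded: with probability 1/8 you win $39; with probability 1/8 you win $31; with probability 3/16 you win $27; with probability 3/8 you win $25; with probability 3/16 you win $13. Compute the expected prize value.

E[payout] = 39·1/8 + 31·1/8 + 27·3/16 + 25·3/8 + 13·3/16
 = 39/8 + 31/8 + 81/16 + 75/8 + 39/16
 = 205/8

25.625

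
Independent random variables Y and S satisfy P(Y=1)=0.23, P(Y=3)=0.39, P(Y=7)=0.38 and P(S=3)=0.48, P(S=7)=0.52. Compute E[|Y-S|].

E[|Y-S|] = Σ_y Σ_s |y-s| · P(Y=y)P(S=s)
 = 2·0.1104 + 6·0.1196 + 0·0.1872 + 4·0.2028 + 4·0.1824 + 0·0.1976
 = 0.2208 + 0.7176 + 0 + 0.8112 + 0.7296 + 0
 = 2.4792

2.4792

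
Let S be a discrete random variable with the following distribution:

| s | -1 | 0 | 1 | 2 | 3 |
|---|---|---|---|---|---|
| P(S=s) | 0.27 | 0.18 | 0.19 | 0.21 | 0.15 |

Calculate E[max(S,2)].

E[max(S,2)] = Σ max(s,2)·P(S=s)
 = 2·0.27 + 2·0.18 + 2·0.19 + 2·0.21 + 3·0.15
 = 0.54 + 0.36 + 0.38 + 0.42 + 0.45
 = 2.15

2.15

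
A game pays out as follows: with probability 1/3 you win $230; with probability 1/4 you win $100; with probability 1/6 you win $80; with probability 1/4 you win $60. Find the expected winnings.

E[payout] = 230·1/3 + 100·1/4 + 80·1/6 + 60·1/4
 = 230/3 + 25 + 40/3 + 15
 = 130

130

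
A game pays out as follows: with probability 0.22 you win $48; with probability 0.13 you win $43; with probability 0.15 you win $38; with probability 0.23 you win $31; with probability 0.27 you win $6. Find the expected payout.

30.6

E[payout] = 48·0.22 + 43·0.13 + 38·0.15 + 31·0.23 + 6·0.27
 = 10.56 + 5.59 + 5.7 + 7.13 + 1.62
 = 30.6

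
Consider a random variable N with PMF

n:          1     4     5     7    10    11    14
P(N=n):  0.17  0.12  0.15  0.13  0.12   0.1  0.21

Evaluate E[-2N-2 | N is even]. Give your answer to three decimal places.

-22.533

P(N is even) = 0.12 + 0.12 + 0.21 = 0.45.
E[-2N-2 | N is even] = [(-10)·0.12 + (-22)·0.12 + (-30)·0.21] / 0.45
 = -10.14 / 0.45
 = -338/15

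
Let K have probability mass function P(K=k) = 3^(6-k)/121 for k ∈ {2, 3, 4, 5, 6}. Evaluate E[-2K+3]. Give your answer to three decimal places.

E[-2K+3] = Σ (-2k+3)·P(K=k)
 = (-1)·81/121 + (-3)·27/121 + (-5)·9/121 + (-7)·3/121 + (-9)·1/121
 = (-81/121) + (-81/121) + (-45/121) + (-21/121) + (-9/121)
 = -237/121

-1.959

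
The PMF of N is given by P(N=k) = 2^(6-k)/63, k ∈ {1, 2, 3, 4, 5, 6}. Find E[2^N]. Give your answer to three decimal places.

6.095

E[2^N] = Σ 2^n·P(N=n)
 = 2·32/63 + 4·16/63 + 8·8/63 + 16·4/63 + 32·2/63 + 64·1/63
 = 64/63 + 64/63 + 64/63 + 64/63 + 64/63 + 64/63
 = 128/21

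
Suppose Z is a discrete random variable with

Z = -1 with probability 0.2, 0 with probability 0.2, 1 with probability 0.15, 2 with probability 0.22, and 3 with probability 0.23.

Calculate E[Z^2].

E[Z^2] = Σ z^2·P(Z=z)
 = 1·0.2 + 0·0.2 + 1·0.15 + 4·0.22 + 9·0.23
 = 0.2 + 0 + 0.15 + 0.88 + 2.07
 = 3.3

3.3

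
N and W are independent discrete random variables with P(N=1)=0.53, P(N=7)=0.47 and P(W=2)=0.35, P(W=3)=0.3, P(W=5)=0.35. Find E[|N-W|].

E[|N-W|] = Σ_n Σ_w |n-w| · P(N=n)P(W=w)
 = 1·0.1855 + 2·0.159 + 4·0.1855 + 5·0.1645 + 4·0.141 + 2·0.1645
 = 0.1855 + 0.318 + 0.742 + 0.8225 + 0.564 + 0.329
 = 2.961

2.961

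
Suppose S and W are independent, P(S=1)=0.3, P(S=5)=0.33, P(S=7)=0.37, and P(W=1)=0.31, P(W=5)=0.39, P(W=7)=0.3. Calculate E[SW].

E[SW] = Σ_s Σ_w sw · P(S=s)P(W=w)
 = 1·0.093 + 5·0.117 + 7·0.09 + 5·0.1023 + 25·0.1287 + 35·0.099 + 7·0.1147 + 35·0.1443 + 49·0.111
 = 0.093 + 0.585 + 0.63 + 0.5115 + 3.2175 + 3.465 + 0.8029 + 5.0505 + 5.439
 = 19.7944

19.7944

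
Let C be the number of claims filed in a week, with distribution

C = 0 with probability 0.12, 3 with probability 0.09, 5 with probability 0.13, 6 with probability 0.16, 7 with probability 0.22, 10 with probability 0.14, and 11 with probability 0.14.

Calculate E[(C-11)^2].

E[(C-11)^2] = Σ (c-11)^2·P(C=c)
 = 121·0.12 + 64·0.09 + 36·0.13 + 25·0.16 + 16·0.22 + 1·0.14 + 0·0.14
 = 14.52 + 5.76 + 4.68 + 4 + 3.52 + 0.14 + 0
 = 32.62

32.62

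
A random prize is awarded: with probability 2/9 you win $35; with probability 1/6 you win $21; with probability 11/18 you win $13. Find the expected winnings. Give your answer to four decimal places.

E[payout] = 35·2/9 + 21·1/6 + 13·11/18
 = 70/9 + 7/2 + 143/18
 = 173/9

19.2222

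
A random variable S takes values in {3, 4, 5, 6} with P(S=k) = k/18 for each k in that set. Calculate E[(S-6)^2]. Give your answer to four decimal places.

2.6667

E[(S-6)^2] = Σ (s-6)^2·P(S=s)
 = 9·1/6 + 4·2/9 + 1·5/18 + 0·1/3
 = 3/2 + 8/9 + 5/18 + 0
 = 8/3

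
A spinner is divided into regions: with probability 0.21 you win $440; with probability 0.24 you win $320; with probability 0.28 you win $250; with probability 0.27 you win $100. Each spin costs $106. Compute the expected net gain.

160.2

E[payout] = 440·0.21 + 320·0.24 + 250·0.28 + 100·0.27
 = 92.4 + 76.8 + 70 + 27
 = 266.2
Net = 266.2 - 106 = 160.2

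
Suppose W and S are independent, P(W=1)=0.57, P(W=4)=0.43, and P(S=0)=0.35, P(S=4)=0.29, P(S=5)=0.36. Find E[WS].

E[WS] = Σ_w Σ_s ws · P(W=w)P(S=s)
 = 0·0.1995 + 4·0.1653 + 5·0.2052 + 0·0.1505 + 16·0.1247 + 20·0.1548
 = 0 + 0.6612 + 1.026 + 0 + 1.9952 + 3.096
 = 6.7784

6.7784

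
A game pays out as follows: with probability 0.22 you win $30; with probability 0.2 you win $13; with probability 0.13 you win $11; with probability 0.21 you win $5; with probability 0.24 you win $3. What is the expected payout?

E[payout] = 30·0.22 + 13·0.2 + 11·0.13 + 5·0.21 + 3·0.24
 = 6.6 + 2.6 + 1.43 + 1.05 + 0.72
 = 12.4

12.4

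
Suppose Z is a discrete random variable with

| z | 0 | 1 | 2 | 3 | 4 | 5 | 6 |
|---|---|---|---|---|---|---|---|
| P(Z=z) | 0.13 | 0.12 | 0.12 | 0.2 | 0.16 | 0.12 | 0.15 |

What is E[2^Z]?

18.45

E[2^Z] = Σ 2^z·P(Z=z)
 = 1·0.13 + 2·0.12 + 4·0.12 + 8·0.2 + 16·0.16 + 32·0.12 + 64·0.15
 = 0.13 + 0.24 + 0.48 + 1.6 + 2.56 + 3.84 + 9.6
 = 18.45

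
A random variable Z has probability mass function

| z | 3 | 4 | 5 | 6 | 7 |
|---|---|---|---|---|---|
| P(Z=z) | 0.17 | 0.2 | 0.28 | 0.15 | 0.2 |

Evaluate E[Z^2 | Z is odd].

28.2

P(Z is odd) = 0.17 + 0.28 + 0.2 = 0.65.
E[Z^2 | Z is odd] = [9·0.17 + 25·0.28 + 49·0.2] / 0.65
 = 18.33 / 0.65
 = 141/5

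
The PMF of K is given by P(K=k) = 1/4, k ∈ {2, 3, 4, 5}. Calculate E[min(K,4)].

3.25

E[min(K,4)] = Σ min(k,4)·P(K=k)
 = 2·1/4 + 3·1/4 + 4·1/4 + 4·1/4
 = 1/2 + 3/4 + 1 + 1
 = 13/4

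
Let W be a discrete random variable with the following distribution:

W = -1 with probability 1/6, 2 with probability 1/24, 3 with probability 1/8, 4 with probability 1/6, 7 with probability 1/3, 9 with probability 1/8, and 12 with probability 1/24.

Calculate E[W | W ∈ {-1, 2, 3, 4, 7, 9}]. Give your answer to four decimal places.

4.6087

P(W ∈ {-1, 2, 3, 4, 7, 9}) = 1/6 + 1/24 + 1/8 + 1/6 + 1/3 + 1/8 = 23/24.
E[W | W ∈ {-1, 2, 3, 4, 7, 9}] = [(-1)·1/6 + 2·1/24 + 3·1/8 + 4·1/6 + 7·1/3 + 9·1/8] / (23/24)
 = 53/12 / (23/24)
 = 106/23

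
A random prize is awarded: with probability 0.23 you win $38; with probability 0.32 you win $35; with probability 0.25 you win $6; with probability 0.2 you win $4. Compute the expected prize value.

22.24

E[payout] = 38·0.23 + 35·0.32 + 6·0.25 + 4·0.2
 = 8.74 + 11.2 + 1.5 + 0.8
 = 22.24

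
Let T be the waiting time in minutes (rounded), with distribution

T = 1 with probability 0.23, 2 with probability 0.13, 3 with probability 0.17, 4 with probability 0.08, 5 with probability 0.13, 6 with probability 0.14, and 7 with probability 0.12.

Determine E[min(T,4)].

E[min(T,4)] = Σ min(t,4)·P(T=t)
 = 1·0.23 + 2·0.13 + 3·0.17 + 4·0.08 + 4·0.13 + 4·0.14 + 4·0.12
 = 0.23 + 0.26 + 0.51 + 0.32 + 0.52 + 0.56 + 0.48
 = 2.88

2.88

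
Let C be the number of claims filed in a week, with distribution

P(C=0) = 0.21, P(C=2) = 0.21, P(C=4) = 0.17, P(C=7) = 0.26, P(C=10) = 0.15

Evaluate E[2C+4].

E[2C+4] = Σ (2c+4)·P(C=c)
 = 4·0.21 + 8·0.21 + 12·0.17 + 18·0.26 + 24·0.15
 = 0.84 + 1.68 + 2.04 + 4.68 + 3.6
 = 12.84

12.84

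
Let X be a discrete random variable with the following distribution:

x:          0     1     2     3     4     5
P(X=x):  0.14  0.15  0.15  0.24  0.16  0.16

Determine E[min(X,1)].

E[min(X,1)] = Σ min(x,1)·P(X=x)
 = 0·0.14 + 1·0.15 + 1·0.15 + 1·0.24 + 1·0.16 + 1·0.16
 = 0 + 0.15 + 0.15 + 0.24 + 0.16 + 0.16
 = 0.86

0.86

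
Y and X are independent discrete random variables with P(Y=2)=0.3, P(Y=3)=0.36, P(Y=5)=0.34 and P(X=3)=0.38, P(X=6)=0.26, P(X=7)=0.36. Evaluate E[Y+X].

8.6

E[Y+X] = Σ_y Σ_x (y+x) · P(Y=y)P(X=x)
 = 5·0.114 + 8·0.078 + 9·0.108 + 6·0.1368 + 9·0.0936 + 10·0.1296 + 8·0.1292 + 11·0.0884 + 12·0.1224
 = 0.57 + 0.624 + 0.972 + 0.8208 + 0.8424 + 1.296 + 1.0336 + 0.9724 + 1.4688
 = 8.6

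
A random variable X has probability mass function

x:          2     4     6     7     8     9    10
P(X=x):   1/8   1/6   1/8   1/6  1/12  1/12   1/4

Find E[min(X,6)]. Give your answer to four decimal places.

5.1667

E[min(X,6)] = Σ min(x,6)·P(X=x)
 = 2·1/8 + 4·1/6 + 6·1/8 + 6·1/6 + 6·1/12 + 6·1/12 + 6·1/4
 = 1/4 + 2/3 + 3/4 + 1 + 1/2 + 1/2 + 3/2
 = 31/6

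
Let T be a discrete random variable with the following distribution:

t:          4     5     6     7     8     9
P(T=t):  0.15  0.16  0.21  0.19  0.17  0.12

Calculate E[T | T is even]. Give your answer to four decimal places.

6.0755

P(T is even) = 0.15 + 0.21 + 0.17 = 0.53.
E[T | T is even] = [4·0.15 + 6·0.21 + 8·0.17] / 0.53
 = 3.22 / 0.53
 = 322/53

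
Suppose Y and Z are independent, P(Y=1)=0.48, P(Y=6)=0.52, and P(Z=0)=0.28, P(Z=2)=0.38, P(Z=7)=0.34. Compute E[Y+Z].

E[Y+Z] = Σ_y Σ_z (y+z) · P(Y=y)P(Z=z)
 = 1·0.1344 + 3·0.1824 + 8·0.1632 + 6·0.1456 + 8·0.1976 + 13·0.1768
 = 0.1344 + 0.5472 + 1.3056 + 0.8736 + 1.5808 + 2.2984
 = 6.74

6.74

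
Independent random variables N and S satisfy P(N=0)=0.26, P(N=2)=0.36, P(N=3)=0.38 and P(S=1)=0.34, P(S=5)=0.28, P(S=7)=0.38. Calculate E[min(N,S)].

1.4792

E[min(N,S)] = Σ_n Σ_s min(n,s) · P(N=n)P(S=s)
 = 0·0.0884 + 0·0.0728 + 0·0.0988 + 1·0.1224 + 2·0.1008 + 2·0.1368 + 1·0.1292 + 3·0.1064 + 3·0.1444
 = 0 + 0 + 0 + 0.1224 + 0.2016 + 0.2736 + 0.1292 + 0.3192 + 0.4332
 = 1.4792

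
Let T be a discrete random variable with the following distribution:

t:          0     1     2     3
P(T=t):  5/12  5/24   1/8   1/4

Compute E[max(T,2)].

2.25

E[max(T,2)] = Σ max(t,2)·P(T=t)
 = 2·5/12 + 2·5/24 + 2·1/8 + 3·1/4
 = 5/6 + 5/12 + 1/4 + 3/4
 = 9/4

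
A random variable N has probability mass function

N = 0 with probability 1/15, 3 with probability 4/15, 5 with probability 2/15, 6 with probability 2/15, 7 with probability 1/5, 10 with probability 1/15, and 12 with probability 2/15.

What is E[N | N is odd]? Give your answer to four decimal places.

P(N is odd) = 4/15 + 2/15 + 1/5 = 3/5.
E[N | N is odd] = [3·4/15 + 5·2/15 + 7·1/5] / (3/5)
 = 43/15 / (3/5)
 = 43/9

4.7778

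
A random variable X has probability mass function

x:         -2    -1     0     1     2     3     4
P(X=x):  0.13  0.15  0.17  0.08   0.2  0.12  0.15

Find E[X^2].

E[X^2] = Σ x^2·P(X=x)
 = 4·0.13 + 1·0.15 + 0·0.17 + 1·0.08 + 4·0.2 + 9·0.12 + 16·0.15
 = 0.52 + 0.15 + 0 + 0.08 + 0.8 + 1.08 + 2.4
 = 5.03

5.03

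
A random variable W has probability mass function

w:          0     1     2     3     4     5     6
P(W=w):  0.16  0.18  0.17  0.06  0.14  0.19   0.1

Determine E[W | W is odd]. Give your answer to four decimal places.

3.0465

P(W is odd) = 0.18 + 0.06 + 0.19 = 0.43.
E[W | W is odd] = [1·0.18 + 3·0.06 + 5·0.19] / 0.43
 = 1.31 / 0.43
 = 131/43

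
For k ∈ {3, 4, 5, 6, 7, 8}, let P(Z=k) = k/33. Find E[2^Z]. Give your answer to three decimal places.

E[2^Z] = Σ 2^z·P(Z=z)
 = 8·1/11 + 16·4/33 + 32·5/33 + 64·2/11 + 128·7/33 + 256·8/33
 = 8/11 + 64/33 + 160/33 + 128/11 + 896/33 + 2048/33
 = 1192/11

108.364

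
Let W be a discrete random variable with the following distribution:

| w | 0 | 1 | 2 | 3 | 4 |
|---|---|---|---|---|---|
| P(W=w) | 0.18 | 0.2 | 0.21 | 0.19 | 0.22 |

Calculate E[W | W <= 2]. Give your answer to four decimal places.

P(W <= 2) = 0.18 + 0.2 + 0.21 = 0.59.
E[W | W <= 2] = [0·0.18 + 1·0.2 + 2·0.21] / 0.59
 = 0.62 / 0.59
 = 62/59

1.0508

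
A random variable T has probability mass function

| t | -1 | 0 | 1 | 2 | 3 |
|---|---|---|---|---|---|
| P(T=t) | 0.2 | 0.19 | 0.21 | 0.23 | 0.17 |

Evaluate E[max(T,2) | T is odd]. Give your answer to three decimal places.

P(T is odd) = 0.2 + 0.21 + 0.17 = 0.58.
E[max(T,2) | T is odd] = [2·0.2 + 2·0.21 + 3·0.17] / 0.58
 = 1.33 / 0.58
 = 133/58

2.293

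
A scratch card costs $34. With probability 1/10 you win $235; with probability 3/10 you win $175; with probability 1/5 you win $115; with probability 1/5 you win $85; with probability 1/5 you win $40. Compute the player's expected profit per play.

90

E[payout] = 235·1/10 + 175·3/10 + 115·1/5 + 85·1/5 + 40·1/5
 = 47/2 + 105/2 + 23 + 17 + 8
 = 124
Net = 124 - 34 = 90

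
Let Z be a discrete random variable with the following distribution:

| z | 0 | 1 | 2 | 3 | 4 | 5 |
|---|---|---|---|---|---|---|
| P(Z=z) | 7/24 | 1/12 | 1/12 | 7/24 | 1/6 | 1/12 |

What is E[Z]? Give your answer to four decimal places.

E[Z] = Σ z·P(Z=z)
 = 0·7/24 + 1·1/12 + 2·1/12 + 3·7/24 + 4·1/6 + 5·1/12
 = 0 + 1/12 + 1/6 + 7/8 + 2/3 + 5/12
 = 53/24

2.2083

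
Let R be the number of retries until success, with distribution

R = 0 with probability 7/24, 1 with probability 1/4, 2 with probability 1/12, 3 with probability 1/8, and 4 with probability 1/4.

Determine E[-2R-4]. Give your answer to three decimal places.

-7.583

E[-2R-4] = Σ (-2r-4)·P(R=r)
 = (-4)·7/24 + (-6)·1/4 + (-8)·1/12 + (-10)·1/8 + (-12)·1/4
 = (-7/6) + (-3/2) + (-2/3) + (-5/4) + (-3)
 = -91/12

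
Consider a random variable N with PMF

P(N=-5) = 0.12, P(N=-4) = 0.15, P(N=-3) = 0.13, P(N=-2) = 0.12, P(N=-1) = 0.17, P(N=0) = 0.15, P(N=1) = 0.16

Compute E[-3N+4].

E[-3N+4] = Σ (-3n+4)·P(N=n)
 = 19·0.12 + 16·0.15 + 13·0.13 + 10·0.12 + 7·0.17 + 4·0.15 + 1·0.16
 = 2.28 + 2.4 + 1.69 + 1.2 + 1.19 + 0.6 + 0.16
 = 9.52

9.52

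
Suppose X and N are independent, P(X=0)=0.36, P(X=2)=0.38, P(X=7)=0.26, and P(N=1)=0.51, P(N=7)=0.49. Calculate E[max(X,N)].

E[max(X,N)] = Σ_x Σ_n max(x,n) · P(X=x)P(N=n)
 = 1·0.1836 + 7·0.1764 + 2·0.1938 + 7·0.1862 + 7·0.1326 + 7·0.1274
 = 0.1836 + 1.2348 + 0.3876 + 1.3034 + 0.9282 + 0.8918
 = 4.9294

4.9294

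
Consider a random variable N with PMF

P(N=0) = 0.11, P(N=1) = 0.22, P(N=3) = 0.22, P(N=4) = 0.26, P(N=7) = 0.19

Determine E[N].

3.25

E[N] = Σ n·P(N=n)
 = 0·0.11 + 1·0.22 + 3·0.22 + 4·0.26 + 7·0.19
 = 0 + 0.22 + 0.66 + 1.04 + 1.33
 = 3.25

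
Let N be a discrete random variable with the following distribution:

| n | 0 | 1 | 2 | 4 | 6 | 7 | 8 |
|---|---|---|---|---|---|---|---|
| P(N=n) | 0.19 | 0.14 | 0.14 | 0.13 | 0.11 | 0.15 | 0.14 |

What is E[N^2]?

E[N^2] = Σ n^2·P(N=n)
 = 0·0.19 + 1·0.14 + 4·0.14 + 16·0.13 + 36·0.11 + 49·0.15 + 64·0.14
 = 0 + 0.14 + 0.56 + 2.08 + 3.96 + 7.35 + 8.96
 = 23.05

23.05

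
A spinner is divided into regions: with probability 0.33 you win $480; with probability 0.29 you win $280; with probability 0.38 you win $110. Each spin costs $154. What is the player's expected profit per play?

127.4

E[payout] = 480·0.33 + 280·0.29 + 110·0.38
 = 158.4 + 81.2 + 41.8
 = 281.4
Net = 281.4 - 154 = 127.4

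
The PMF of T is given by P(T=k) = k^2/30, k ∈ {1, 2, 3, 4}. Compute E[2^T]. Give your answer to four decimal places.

11.5333

E[2^T] = Σ 2^t·P(T=t)
 = 2·1/30 + 4·2/15 + 8·3/10 + 16·8/15
 = 1/15 + 8/15 + 12/5 + 128/15
 = 173/15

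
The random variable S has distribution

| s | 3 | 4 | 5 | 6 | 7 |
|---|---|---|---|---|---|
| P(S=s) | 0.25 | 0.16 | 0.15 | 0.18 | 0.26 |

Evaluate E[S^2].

E[S^2] = Σ s^2·P(S=s)
 = 9·0.25 + 16·0.16 + 25·0.15 + 36·0.18 + 49·0.26
 = 2.25 + 2.56 + 3.75 + 6.48 + 12.74
 = 27.78

27.78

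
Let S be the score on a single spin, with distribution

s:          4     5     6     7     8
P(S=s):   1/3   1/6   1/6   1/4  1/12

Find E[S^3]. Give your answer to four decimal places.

E[S^3] = Σ s^3·P(S=s)
 = 64·1/3 + 125·1/6 + 216·1/6 + 343·1/4 + 512·1/12
 = 64/3 + 125/6 + 36 + 343/4 + 128/3
 = 2479/12

206.5833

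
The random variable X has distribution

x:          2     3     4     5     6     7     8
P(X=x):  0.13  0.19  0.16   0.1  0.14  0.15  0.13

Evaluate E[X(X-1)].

23.1

E[X(X-1)] = Σ x(x-1)·P(X=x)
 = 2·0.13 + 6·0.19 + 12·0.16 + 20·0.1 + 30·0.14 + 42·0.15 + 56·0.13
 = 0.26 + 1.14 + 1.92 + 2 + 4.2 + 6.3 + 7.28
 = 23.1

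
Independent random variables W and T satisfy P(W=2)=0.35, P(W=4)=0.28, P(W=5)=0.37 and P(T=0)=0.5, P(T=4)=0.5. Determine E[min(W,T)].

1.65

E[min(W,T)] = Σ_w Σ_t min(w,t) · P(W=w)P(T=t)
 = 0·0.175 + 2·0.175 + 0·0.14 + 4·0.14 + 0·0.185 + 4·0.185
 = 0 + 0.35 + 0 + 0.56 + 0 + 0.74
 = 1.65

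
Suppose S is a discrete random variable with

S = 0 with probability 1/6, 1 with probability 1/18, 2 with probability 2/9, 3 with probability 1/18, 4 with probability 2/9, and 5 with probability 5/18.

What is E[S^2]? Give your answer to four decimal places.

11.9444

E[S^2] = Σ s^2·P(S=s)
 = 0·1/6 + 1·1/18 + 4·2/9 + 9·1/18 + 16·2/9 + 25·5/18
 = 0 + 1/18 + 8/9 + 1/2 + 32/9 + 125/18
 = 215/18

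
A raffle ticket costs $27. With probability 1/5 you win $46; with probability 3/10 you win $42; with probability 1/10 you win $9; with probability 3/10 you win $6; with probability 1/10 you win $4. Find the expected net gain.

E[payout] = 46·1/5 + 42·3/10 + 9·1/10 + 6·3/10 + 4·1/10
 = 46/5 + 63/5 + 9/10 + 9/5 + 2/5
 = 249/10
Net = 249/10 - 27 = -21/10

-2.1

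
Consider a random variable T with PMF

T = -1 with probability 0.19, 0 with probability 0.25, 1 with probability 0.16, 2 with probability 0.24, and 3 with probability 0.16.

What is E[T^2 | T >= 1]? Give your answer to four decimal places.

4.5714

P(T >= 1) = 0.16 + 0.24 + 0.16 = 0.56.
E[T^2 | T >= 1] = [1·0.16 + 4·0.24 + 9·0.16] / 0.56
 = 2.56 / 0.56
 = 32/7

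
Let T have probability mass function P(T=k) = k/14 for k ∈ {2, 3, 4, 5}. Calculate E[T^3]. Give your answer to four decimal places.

E[T^3] = Σ t^3·P(T=t)
 = 8·1/7 + 27·3/14 + 64·2/7 + 125·5/14
 = 8/7 + 81/14 + 128/7 + 625/14
 = 489/7

69.8571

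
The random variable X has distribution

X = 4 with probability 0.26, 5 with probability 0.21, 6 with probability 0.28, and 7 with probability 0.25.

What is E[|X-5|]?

E[|X-5|] = Σ |x-5|·P(X=x)
 = 1·0.26 + 0·0.21 + 1·0.28 + 2·0.25
 = 0.26 + 0 + 0.28 + 0.5
 = 1.04

1.04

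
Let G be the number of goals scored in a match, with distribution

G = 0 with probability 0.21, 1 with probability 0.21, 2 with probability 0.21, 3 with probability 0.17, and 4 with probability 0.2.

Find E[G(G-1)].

3.84

E[G(G-1)] = Σ g(g-1)·P(G=g)
 = 0·0.21 + 0·0.21 + 2·0.21 + 6·0.17 + 12·0.2
 = 0 + 0 + 0.42 + 1.02 + 2.4
 = 3.84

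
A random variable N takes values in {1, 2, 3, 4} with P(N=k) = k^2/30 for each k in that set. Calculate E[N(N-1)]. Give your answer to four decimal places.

8.4667

E[N(N-1)] = Σ n(n-1)·P(N=n)
 = 0·1/30 + 2·2/15 + 6·3/10 + 12·8/15
 = 0 + 4/15 + 9/5 + 32/5
 = 127/15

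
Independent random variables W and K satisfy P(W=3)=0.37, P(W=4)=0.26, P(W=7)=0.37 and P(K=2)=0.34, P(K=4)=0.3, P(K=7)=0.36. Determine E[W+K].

E[W+K] = Σ_w Σ_k (w+k) · P(W=w)P(K=k)
 = 5·0.1258 + 7·0.111 + 10·0.1332 + 6·0.0884 + 8·0.078 + 11·0.0936 + 9·0.1258 + 11·0.111 + 14·0.1332
 = 0.629 + 0.777 + 1.332 + 0.5304 + 0.624 + 1.0296 + 1.1322 + 1.221 + 1.8648
 = 9.14

9.14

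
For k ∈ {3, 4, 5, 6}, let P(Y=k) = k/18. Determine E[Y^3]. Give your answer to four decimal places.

E[Y^3] = Σ y^3·P(Y=y)
 = 27·1/6 + 64·2/9 + 125·5/18 + 216·1/3
 = 9/2 + 128/9 + 625/18 + 72
 = 1129/9

125.4444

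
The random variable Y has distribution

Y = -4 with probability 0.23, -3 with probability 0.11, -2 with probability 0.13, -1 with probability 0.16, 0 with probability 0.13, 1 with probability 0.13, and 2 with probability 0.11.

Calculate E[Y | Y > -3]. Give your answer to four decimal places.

-0.1061

P(Y > -3) = 0.13 + 0.16 + 0.13 + 0.13 + 0.11 = 0.66.
E[Y | Y > -3] = [(-2)·0.13 + (-1)·0.16 + 0·0.13 + 1·0.13 + 2·0.11] / 0.66
 = -0.07 / 0.66
 = -7/66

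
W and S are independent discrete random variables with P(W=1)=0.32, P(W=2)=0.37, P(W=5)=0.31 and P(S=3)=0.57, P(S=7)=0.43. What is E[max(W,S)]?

5.0734

E[max(W,S)] = Σ_w Σ_s max(w,s) · P(W=w)P(S=s)
 = 3·0.1824 + 7·0.1376 + 3·0.2109 + 7·0.1591 + 5·0.1767 + 7·0.1333
 = 0.5472 + 0.9632 + 0.6327 + 1.1137 + 0.8835 + 0.9331
 = 5.0734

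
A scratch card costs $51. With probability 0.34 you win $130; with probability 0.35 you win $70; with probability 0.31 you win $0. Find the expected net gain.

E[payout] = 130·0.34 + 70·0.35 + 0·0.31
 = 44.2 + 24.5 + 0
 = 68.7
Net = 68.7 - 51 = 17.7

17.7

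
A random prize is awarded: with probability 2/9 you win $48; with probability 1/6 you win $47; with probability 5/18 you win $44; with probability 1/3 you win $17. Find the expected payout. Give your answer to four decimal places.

E[payout] = 48·2/9 + 47·1/6 + 44·5/18 + 17·1/3
 = 32/3 + 47/6 + 110/9 + 17/3
 = 655/18

36.3889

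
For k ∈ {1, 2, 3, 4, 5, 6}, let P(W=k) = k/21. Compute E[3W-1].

E[3W-1] = Σ (3w-1)·P(W=w)
 = 2·1/21 + 5·2/21 + 8·1/7 + 11·4/21 + 14·5/21 + 17·2/7
 = 2/21 + 10/21 + 8/7 + 44/21 + 10/3 + 34/7
 = 12

12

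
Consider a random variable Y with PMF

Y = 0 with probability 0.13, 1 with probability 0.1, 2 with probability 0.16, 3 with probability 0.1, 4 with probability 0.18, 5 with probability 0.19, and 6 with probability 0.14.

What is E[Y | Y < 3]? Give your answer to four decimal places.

1.0769

P(Y < 3) = 0.13 + 0.1 + 0.16 = 0.39.
E[Y | Y < 3] = [0·0.13 + 1·0.1 + 2·0.16] / 0.39
 = 0.42 / 0.39
 = 14/13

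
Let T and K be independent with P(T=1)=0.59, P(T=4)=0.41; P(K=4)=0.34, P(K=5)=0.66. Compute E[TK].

10.3918

E[TK] = Σ_t Σ_k tk · P(T=t)P(K=k)
 = 4·0.2006 + 5·0.3894 + 16·0.1394 + 20·0.2706
 = 0.8024 + 1.947 + 2.2304 + 5.412
 = 10.3918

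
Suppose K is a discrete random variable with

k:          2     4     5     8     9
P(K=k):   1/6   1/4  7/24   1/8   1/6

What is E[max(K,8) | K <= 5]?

P(K <= 5) = 1/6 + 1/4 + 7/24 = 17/24.
E[max(K,8) | K <= 5] = [8·1/6 + 8·1/4 + 8·7/24] / (17/24)
 = 17/3 / (17/24)
 = 8

8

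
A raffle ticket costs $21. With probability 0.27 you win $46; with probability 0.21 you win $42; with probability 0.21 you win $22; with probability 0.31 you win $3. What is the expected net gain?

5.79

E[payout] = 46·0.27 + 42·0.21 + 22·0.21 + 3·0.31
 = 12.42 + 8.82 + 4.62 + 0.93
 = 26.79
Net = 26.79 - 21 = 5.79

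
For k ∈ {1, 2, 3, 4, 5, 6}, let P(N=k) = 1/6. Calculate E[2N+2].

9

E[2N+2] = Σ (2n+2)·P(N=n)
 = 4·1/6 + 6·1/6 + 8·1/6 + 10·1/6 + 12·1/6 + 14·1/6
 = 2/3 + 1 + 4/3 + 5/3 + 2 + 7/3
 = 9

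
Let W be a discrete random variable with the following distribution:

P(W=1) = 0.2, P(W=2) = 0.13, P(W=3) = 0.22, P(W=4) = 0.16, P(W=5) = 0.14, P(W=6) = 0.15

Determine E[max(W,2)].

E[max(W,2)] = Σ max(w,2)·P(W=w)
 = 2·0.2 + 2·0.13 + 3·0.22 + 4·0.16 + 5·0.14 + 6·0.15
 = 0.4 + 0.26 + 0.66 + 0.64 + 0.7 + 0.9
 = 3.56

3.56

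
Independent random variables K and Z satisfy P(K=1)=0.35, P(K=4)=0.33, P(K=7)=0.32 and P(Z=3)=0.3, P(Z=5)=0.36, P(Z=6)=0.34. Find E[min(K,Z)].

E[min(K,Z)] = Σ_k Σ_z min(k,z) · P(K=k)P(Z=z)
 = 1·0.105 + 1·0.126 + 1·0.119 + 3·0.099 + 4·0.1188 + 4·0.1122 + 3·0.096 + 5·0.1152 + 6·0.1088
 = 0.105 + 0.126 + 0.119 + 0.297 + 0.4752 + 0.4488 + 0.288 + 0.576 + 0.6528
 = 3.0878

3.0878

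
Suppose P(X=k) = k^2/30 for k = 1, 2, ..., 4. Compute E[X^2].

E[X^2] = Σ x^2·P(X=x)
 = 1·1/30 + 4·2/15 + 9·3/10 + 16·8/15
 = 1/30 + 8/15 + 27/10 + 128/15
 = 59/5

11.8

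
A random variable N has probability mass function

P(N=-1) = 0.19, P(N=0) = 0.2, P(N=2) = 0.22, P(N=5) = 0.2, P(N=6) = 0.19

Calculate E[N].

2.39

E[N] = Σ n·P(N=n)
 = (-1)·0.19 + 0·0.2 + 2·0.22 + 5·0.2 + 6·0.19
 = (-0.19) + 0 + 0.44 + 1 + 1.14
 = 2.39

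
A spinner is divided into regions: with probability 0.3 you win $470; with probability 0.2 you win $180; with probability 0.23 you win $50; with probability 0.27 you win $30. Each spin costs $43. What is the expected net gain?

E[payout] = 470·0.3 + 180·0.2 + 50·0.23 + 30·0.27
 = 141 + 36 + 11.5 + 8.1
 = 196.6
Net = 196.6 - 43 = 153.6

153.6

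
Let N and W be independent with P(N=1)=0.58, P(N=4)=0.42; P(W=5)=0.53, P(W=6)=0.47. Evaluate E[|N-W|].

3.21

E[|N-W|] = Σ_n Σ_w |n-w| · P(N=n)P(W=w)
 = 4·0.3074 + 5·0.2726 + 1·0.2226 + 2·0.1974
 = 1.2296 + 1.363 + 0.2226 + 0.3948
 = 3.21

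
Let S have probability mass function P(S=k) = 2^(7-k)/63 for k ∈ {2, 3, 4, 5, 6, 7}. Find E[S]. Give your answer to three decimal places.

E[S] = Σ s·P(S=s)
 = 2·32/63 + 3·16/63 + 4·8/63 + 5·4/63 + 6·2/63 + 7·1/63
 = 64/63 + 16/21 + 32/63 + 20/63 + 4/21 + 1/9
 = 61/21

2.905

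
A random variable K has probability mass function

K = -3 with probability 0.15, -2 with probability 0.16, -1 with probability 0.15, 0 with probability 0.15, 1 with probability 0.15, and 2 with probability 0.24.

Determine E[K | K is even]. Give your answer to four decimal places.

P(K is even) = 0.16 + 0.15 + 0.24 = 0.55.
E[K | K is even] = [(-2)·0.16 + 0·0.15 + 2·0.24] / 0.55
 = 0.16 / 0.55
 = 16/55

0.2909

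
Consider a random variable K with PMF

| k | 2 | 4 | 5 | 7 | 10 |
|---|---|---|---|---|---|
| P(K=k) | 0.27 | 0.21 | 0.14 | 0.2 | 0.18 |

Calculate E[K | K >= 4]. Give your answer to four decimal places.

P(K >= 4) = 0.21 + 0.14 + 0.2 + 0.18 = 0.73.
E[K | K >= 4] = [4·0.21 + 5·0.14 + 7·0.2 + 10·0.18] / 0.73
 = 4.74 / 0.73
 = 474/73

6.4932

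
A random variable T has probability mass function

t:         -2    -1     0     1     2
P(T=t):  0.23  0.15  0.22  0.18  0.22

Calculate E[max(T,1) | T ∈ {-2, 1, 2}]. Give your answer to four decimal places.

P(T ∈ {-2, 1, 2}) = 0.23 + 0.18 + 0.22 = 0.63.
E[max(T,1) | T ∈ {-2, 1, 2}] = [1·0.23 + 1·0.18 + 2·0.22] / 0.63
 = 0.85 / 0.63
 = 85/63

1.3492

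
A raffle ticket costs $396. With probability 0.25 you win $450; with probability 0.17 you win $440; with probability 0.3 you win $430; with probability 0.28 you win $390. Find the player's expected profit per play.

29.5

E[payout] = 450·0.25 + 440·0.17 + 430·0.3 + 390·0.28
 = 112.5 + 74.8 + 129 + 109.2
 = 425.5
Net = 425.5 - 396 = 29.5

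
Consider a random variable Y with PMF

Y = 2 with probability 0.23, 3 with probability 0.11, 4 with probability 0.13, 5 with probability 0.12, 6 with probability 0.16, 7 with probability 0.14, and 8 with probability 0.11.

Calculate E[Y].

E[Y] = Σ y·P(Y=y)
 = 2·0.23 + 3·0.11 + 4·0.13 + 5·0.12 + 6·0.16 + 7·0.14 + 8·0.11
 = 0.46 + 0.33 + 0.52 + 0.6 + 0.96 + 0.98 + 0.88
 = 4.73

4.73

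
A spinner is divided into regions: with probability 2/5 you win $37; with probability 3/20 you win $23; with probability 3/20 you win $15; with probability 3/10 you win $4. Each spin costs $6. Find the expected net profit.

15.7

E[payout] = 37·2/5 + 23·3/20 + 15·3/20 + 4·3/10
 = 74/5 + 69/20 + 9/4 + 6/5
 = 217/10
Net = 217/10 - 6 = 157/10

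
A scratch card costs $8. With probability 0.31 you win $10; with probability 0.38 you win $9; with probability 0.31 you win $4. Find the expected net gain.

-0.24

E[payout] = 10·0.31 + 9·0.38 + 4·0.31
 = 3.1 + 3.42 + 1.24
 = 7.76
Net = 7.76 - 8 = -0.24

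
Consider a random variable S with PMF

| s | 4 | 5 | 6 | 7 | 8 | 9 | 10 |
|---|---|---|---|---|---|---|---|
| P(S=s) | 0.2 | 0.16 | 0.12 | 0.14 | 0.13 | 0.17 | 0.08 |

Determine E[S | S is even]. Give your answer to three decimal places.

6.340

P(S is even) = 0.2 + 0.12 + 0.13 + 0.08 = 0.53.
E[S | S is even] = [4·0.2 + 6·0.12 + 8·0.13 + 10·0.08] / 0.53
 = 3.36 / 0.53
 = 336/53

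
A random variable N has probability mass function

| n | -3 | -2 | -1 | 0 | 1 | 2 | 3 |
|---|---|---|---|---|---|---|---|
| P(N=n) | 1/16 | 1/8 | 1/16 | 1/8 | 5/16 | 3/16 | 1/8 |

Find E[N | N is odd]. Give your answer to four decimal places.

P(N is odd) = 1/16 + 1/16 + 5/16 + 1/8 = 9/16.
E[N | N is odd] = [(-3)·1/16 + (-1)·1/16 + 1·5/16 + 3·1/8] / (9/16)
 = 7/16 / (9/16)
 = 7/9

0.7778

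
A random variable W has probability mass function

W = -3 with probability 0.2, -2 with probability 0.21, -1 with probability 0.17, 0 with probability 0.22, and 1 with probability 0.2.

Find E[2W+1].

E[2W+1] = Σ (2w+1)·P(W=w)
 = (-5)·0.2 + (-3)·0.21 + (-1)·0.17 + 1·0.22 + 3·0.2
 = (-1) + (-0.63) + (-0.17) + 0.22 + 0.6
 = -0.98

-0.98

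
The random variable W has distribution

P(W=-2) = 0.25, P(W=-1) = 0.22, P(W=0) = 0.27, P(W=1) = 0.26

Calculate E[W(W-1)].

1.94

E[W(W-1)] = Σ w(w-1)·P(W=w)
 = 6·0.25 + 2·0.22 + 0·0.27 + 0·0.26
 = 1.5 + 0.44 + 0 + 0
 = 1.94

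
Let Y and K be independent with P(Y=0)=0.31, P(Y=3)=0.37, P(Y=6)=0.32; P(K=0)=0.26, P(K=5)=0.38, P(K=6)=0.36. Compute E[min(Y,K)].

2.1206

E[min(Y,K)] = Σ_y Σ_k min(y,k) · P(Y=y)P(K=k)
 = 0·0.0806 + 0·0.1178 + 0·0.1116 + 0·0.0962 + 3·0.1406 + 3·0.1332 + 0·0.0832 + 5·0.1216 + 6·0.1152
 = 0 + 0 + 0 + 0 + 0.4218 + 0.3996 + 0 + 0.608 + 0.6912
 = 2.1206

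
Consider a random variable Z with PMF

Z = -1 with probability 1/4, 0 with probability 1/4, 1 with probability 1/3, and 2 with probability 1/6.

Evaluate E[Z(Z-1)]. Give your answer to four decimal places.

0.8333

E[Z(Z-1)] = Σ z(z-1)·P(Z=z)
 = 2·1/4 + 0·1/4 + 0·1/3 + 2·1/6
 = 1/2 + 0 + 0 + 1/3
 = 5/6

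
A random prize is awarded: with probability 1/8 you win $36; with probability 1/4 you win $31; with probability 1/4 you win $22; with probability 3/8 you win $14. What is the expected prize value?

23

E[payout] = 36·1/8 + 31·1/4 + 22·1/4 + 14·3/8
 = 9/2 + 31/4 + 11/2 + 21/4
 = 23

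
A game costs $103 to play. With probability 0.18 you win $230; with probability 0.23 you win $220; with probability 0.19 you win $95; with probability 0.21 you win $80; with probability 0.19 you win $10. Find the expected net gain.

25.75

E[payout] = 230·0.18 + 220·0.23 + 95·0.19 + 80·0.21 + 10·0.19
 = 41.4 + 50.6 + 18.05 + 16.8 + 1.9
 = 128.75
Net = 128.75 - 103 = 25.75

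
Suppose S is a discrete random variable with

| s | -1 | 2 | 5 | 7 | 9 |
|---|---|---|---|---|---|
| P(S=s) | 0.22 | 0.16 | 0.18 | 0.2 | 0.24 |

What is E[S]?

4.56

E[S] = Σ s·P(S=s)
 = (-1)·0.22 + 2·0.16 + 5·0.18 + 7·0.2 + 9·0.24
 = (-0.22) + 0.32 + 0.9 + 1.4 + 2.16
 = 4.56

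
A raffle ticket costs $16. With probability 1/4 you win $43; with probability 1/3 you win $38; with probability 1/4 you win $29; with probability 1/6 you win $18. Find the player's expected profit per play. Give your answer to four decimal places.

17.6667

E[payout] = 43·1/4 + 38·1/3 + 29·1/4 + 18·1/6
 = 43/4 + 38/3 + 29/4 + 3
 = 101/3
Net = 101/3 - 16 = 53/3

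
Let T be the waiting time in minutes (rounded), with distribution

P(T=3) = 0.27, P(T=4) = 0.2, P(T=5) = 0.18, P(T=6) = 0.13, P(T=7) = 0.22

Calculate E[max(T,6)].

6.22

E[max(T,6)] = Σ max(t,6)·P(T=t)
 = 6·0.27 + 6·0.2 + 6·0.18 + 6·0.13 + 7·0.22
 = 1.62 + 1.2 + 1.08 + 0.78 + 1.54
 = 6.22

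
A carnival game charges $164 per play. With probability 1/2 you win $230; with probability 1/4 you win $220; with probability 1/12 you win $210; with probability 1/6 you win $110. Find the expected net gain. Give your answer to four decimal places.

E[payout] = 230·1/2 + 220·1/4 + 210·1/12 + 110·1/6
 = 115 + 55 + 35/2 + 55/3
 = 1235/6
Net = 1235/6 - 164 = 251/6

41.8333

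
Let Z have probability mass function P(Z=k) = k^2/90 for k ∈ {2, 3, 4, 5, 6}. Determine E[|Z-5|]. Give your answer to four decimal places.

E[|Z-5|] = Σ |z-5|·P(Z=z)
 = 3·2/45 + 2·1/10 + 1·8/45 + 0·5/18 + 1·2/5
 = 2/15 + 1/5 + 8/45 + 0 + 2/5
 = 41/45

0.9111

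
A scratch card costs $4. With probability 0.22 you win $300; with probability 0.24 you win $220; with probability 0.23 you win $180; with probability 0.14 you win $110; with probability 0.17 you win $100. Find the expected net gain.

E[payout] = 300·0.22 + 220·0.24 + 180·0.23 + 110·0.14 + 100·0.17
 = 66 + 52.8 + 41.4 + 15.4 + 17
 = 192.6
Net = 192.6 - 4 = 188.6

188.6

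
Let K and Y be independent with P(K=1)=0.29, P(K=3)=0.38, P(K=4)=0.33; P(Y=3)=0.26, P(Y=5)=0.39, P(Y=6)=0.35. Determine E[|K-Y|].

E[|K-Y|] = Σ_k Σ_y |k-y| · P(K=k)P(Y=y)
 = 2·0.0754 + 4·0.1131 + 5·0.1015 + 0·0.0988 + 2·0.1482 + 3·0.133 + 1·0.0858 + 1·0.1287 + 2·0.1155
 = 0.1508 + 0.4524 + 0.5075 + 0 + 0.2964 + 0.399 + 0.0858 + 0.1287 + 0.231
 = 2.2516

2.2516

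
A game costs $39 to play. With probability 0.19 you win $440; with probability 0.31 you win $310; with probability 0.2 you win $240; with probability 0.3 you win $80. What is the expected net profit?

E[payout] = 440·0.19 + 310·0.31 + 240·0.2 + 80·0.3
 = 83.6 + 96.1 + 48 + 24
 = 251.7
Net = 251.7 - 39 = 212.7

212.7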